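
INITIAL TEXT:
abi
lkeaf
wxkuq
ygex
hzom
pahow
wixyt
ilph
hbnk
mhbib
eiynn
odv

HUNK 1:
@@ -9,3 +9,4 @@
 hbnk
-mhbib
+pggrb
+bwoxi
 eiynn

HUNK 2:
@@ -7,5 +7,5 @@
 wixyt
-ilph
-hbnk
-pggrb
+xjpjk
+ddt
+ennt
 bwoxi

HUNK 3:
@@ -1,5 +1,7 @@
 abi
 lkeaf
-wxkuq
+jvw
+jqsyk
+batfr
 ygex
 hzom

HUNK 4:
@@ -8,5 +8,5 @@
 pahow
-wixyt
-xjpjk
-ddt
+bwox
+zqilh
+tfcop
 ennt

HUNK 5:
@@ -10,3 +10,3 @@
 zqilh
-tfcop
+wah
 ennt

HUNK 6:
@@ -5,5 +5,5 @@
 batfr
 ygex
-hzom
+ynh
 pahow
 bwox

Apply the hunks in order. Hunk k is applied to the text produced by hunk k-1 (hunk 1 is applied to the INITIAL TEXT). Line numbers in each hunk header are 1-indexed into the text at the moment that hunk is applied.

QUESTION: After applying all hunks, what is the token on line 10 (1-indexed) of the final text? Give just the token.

Answer: zqilh

Derivation:
Hunk 1: at line 9 remove [mhbib] add [pggrb,bwoxi] -> 13 lines: abi lkeaf wxkuq ygex hzom pahow wixyt ilph hbnk pggrb bwoxi eiynn odv
Hunk 2: at line 7 remove [ilph,hbnk,pggrb] add [xjpjk,ddt,ennt] -> 13 lines: abi lkeaf wxkuq ygex hzom pahow wixyt xjpjk ddt ennt bwoxi eiynn odv
Hunk 3: at line 1 remove [wxkuq] add [jvw,jqsyk,batfr] -> 15 lines: abi lkeaf jvw jqsyk batfr ygex hzom pahow wixyt xjpjk ddt ennt bwoxi eiynn odv
Hunk 4: at line 8 remove [wixyt,xjpjk,ddt] add [bwox,zqilh,tfcop] -> 15 lines: abi lkeaf jvw jqsyk batfr ygex hzom pahow bwox zqilh tfcop ennt bwoxi eiynn odv
Hunk 5: at line 10 remove [tfcop] add [wah] -> 15 lines: abi lkeaf jvw jqsyk batfr ygex hzom pahow bwox zqilh wah ennt bwoxi eiynn odv
Hunk 6: at line 5 remove [hzom] add [ynh] -> 15 lines: abi lkeaf jvw jqsyk batfr ygex ynh pahow bwox zqilh wah ennt bwoxi eiynn odv
Final line 10: zqilh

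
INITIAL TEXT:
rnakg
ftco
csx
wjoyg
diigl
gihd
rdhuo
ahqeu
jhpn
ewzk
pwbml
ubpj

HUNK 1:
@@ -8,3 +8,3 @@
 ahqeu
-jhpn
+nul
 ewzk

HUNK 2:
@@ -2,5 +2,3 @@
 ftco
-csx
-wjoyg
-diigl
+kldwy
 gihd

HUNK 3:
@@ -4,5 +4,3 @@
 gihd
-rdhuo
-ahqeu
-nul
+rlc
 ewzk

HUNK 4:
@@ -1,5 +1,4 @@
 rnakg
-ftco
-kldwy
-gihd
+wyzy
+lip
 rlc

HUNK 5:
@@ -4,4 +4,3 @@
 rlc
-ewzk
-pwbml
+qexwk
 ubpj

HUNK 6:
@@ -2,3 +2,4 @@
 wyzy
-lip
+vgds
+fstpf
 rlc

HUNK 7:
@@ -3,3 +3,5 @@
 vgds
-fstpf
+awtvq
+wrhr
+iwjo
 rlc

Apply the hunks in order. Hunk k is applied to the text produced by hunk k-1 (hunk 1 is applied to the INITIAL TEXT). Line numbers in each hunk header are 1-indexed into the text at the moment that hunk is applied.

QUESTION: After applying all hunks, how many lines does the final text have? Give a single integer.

Hunk 1: at line 8 remove [jhpn] add [nul] -> 12 lines: rnakg ftco csx wjoyg diigl gihd rdhuo ahqeu nul ewzk pwbml ubpj
Hunk 2: at line 2 remove [csx,wjoyg,diigl] add [kldwy] -> 10 lines: rnakg ftco kldwy gihd rdhuo ahqeu nul ewzk pwbml ubpj
Hunk 3: at line 4 remove [rdhuo,ahqeu,nul] add [rlc] -> 8 lines: rnakg ftco kldwy gihd rlc ewzk pwbml ubpj
Hunk 4: at line 1 remove [ftco,kldwy,gihd] add [wyzy,lip] -> 7 lines: rnakg wyzy lip rlc ewzk pwbml ubpj
Hunk 5: at line 4 remove [ewzk,pwbml] add [qexwk] -> 6 lines: rnakg wyzy lip rlc qexwk ubpj
Hunk 6: at line 2 remove [lip] add [vgds,fstpf] -> 7 lines: rnakg wyzy vgds fstpf rlc qexwk ubpj
Hunk 7: at line 3 remove [fstpf] add [awtvq,wrhr,iwjo] -> 9 lines: rnakg wyzy vgds awtvq wrhr iwjo rlc qexwk ubpj
Final line count: 9

Answer: 9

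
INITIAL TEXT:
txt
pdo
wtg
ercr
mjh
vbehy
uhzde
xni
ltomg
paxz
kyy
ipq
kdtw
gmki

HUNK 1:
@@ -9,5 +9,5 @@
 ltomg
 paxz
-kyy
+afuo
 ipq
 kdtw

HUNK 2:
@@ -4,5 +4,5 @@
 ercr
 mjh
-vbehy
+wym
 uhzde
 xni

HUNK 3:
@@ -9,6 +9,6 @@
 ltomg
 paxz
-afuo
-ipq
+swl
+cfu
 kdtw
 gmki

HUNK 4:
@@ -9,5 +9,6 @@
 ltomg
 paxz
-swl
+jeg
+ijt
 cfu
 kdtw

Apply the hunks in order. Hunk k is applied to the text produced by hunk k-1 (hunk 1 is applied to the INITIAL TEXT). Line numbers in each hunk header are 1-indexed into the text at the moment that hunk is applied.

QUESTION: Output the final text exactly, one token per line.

Hunk 1: at line 9 remove [kyy] add [afuo] -> 14 lines: txt pdo wtg ercr mjh vbehy uhzde xni ltomg paxz afuo ipq kdtw gmki
Hunk 2: at line 4 remove [vbehy] add [wym] -> 14 lines: txt pdo wtg ercr mjh wym uhzde xni ltomg paxz afuo ipq kdtw gmki
Hunk 3: at line 9 remove [afuo,ipq] add [swl,cfu] -> 14 lines: txt pdo wtg ercr mjh wym uhzde xni ltomg paxz swl cfu kdtw gmki
Hunk 4: at line 9 remove [swl] add [jeg,ijt] -> 15 lines: txt pdo wtg ercr mjh wym uhzde xni ltomg paxz jeg ijt cfu kdtw gmki

Answer: txt
pdo
wtg
ercr
mjh
wym
uhzde
xni
ltomg
paxz
jeg
ijt
cfu
kdtw
gmki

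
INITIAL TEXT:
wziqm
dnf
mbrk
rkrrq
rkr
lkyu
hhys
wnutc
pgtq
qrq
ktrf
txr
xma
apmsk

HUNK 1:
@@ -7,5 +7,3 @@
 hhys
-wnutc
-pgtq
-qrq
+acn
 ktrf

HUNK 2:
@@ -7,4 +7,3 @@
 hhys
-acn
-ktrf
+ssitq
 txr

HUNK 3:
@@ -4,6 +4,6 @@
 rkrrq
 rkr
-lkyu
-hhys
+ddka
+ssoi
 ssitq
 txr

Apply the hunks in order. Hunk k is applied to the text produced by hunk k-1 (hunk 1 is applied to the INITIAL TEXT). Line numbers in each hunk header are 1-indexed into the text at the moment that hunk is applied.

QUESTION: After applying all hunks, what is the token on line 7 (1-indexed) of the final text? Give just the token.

Hunk 1: at line 7 remove [wnutc,pgtq,qrq] add [acn] -> 12 lines: wziqm dnf mbrk rkrrq rkr lkyu hhys acn ktrf txr xma apmsk
Hunk 2: at line 7 remove [acn,ktrf] add [ssitq] -> 11 lines: wziqm dnf mbrk rkrrq rkr lkyu hhys ssitq txr xma apmsk
Hunk 3: at line 4 remove [lkyu,hhys] add [ddka,ssoi] -> 11 lines: wziqm dnf mbrk rkrrq rkr ddka ssoi ssitq txr xma apmsk
Final line 7: ssoi

Answer: ssoi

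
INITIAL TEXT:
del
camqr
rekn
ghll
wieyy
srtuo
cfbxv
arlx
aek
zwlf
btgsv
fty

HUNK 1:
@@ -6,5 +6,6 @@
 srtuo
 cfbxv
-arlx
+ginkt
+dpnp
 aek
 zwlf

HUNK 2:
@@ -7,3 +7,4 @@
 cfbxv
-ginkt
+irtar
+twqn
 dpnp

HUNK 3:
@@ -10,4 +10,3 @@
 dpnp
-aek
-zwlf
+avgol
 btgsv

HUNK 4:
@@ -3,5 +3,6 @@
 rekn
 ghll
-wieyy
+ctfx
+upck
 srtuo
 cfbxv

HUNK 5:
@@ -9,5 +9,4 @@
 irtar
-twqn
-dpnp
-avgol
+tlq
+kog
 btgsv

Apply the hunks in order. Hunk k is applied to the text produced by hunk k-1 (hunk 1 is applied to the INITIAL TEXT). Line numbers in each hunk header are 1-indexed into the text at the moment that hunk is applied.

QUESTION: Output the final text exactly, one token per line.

Answer: del
camqr
rekn
ghll
ctfx
upck
srtuo
cfbxv
irtar
tlq
kog
btgsv
fty

Derivation:
Hunk 1: at line 6 remove [arlx] add [ginkt,dpnp] -> 13 lines: del camqr rekn ghll wieyy srtuo cfbxv ginkt dpnp aek zwlf btgsv fty
Hunk 2: at line 7 remove [ginkt] add [irtar,twqn] -> 14 lines: del camqr rekn ghll wieyy srtuo cfbxv irtar twqn dpnp aek zwlf btgsv fty
Hunk 3: at line 10 remove [aek,zwlf] add [avgol] -> 13 lines: del camqr rekn ghll wieyy srtuo cfbxv irtar twqn dpnp avgol btgsv fty
Hunk 4: at line 3 remove [wieyy] add [ctfx,upck] -> 14 lines: del camqr rekn ghll ctfx upck srtuo cfbxv irtar twqn dpnp avgol btgsv fty
Hunk 5: at line 9 remove [twqn,dpnp,avgol] add [tlq,kog] -> 13 lines: del camqr rekn ghll ctfx upck srtuo cfbxv irtar tlq kog btgsv fty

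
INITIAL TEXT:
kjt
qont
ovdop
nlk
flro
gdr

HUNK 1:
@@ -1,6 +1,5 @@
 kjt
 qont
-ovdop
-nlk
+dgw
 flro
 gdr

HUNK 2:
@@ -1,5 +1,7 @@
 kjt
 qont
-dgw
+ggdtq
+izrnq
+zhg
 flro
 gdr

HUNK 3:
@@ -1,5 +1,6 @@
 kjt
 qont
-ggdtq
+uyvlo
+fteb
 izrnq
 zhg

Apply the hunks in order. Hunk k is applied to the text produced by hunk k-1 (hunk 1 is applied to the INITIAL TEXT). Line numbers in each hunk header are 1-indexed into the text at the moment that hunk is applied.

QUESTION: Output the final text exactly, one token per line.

Answer: kjt
qont
uyvlo
fteb
izrnq
zhg
flro
gdr

Derivation:
Hunk 1: at line 1 remove [ovdop,nlk] add [dgw] -> 5 lines: kjt qont dgw flro gdr
Hunk 2: at line 1 remove [dgw] add [ggdtq,izrnq,zhg] -> 7 lines: kjt qont ggdtq izrnq zhg flro gdr
Hunk 3: at line 1 remove [ggdtq] add [uyvlo,fteb] -> 8 lines: kjt qont uyvlo fteb izrnq zhg flro gdr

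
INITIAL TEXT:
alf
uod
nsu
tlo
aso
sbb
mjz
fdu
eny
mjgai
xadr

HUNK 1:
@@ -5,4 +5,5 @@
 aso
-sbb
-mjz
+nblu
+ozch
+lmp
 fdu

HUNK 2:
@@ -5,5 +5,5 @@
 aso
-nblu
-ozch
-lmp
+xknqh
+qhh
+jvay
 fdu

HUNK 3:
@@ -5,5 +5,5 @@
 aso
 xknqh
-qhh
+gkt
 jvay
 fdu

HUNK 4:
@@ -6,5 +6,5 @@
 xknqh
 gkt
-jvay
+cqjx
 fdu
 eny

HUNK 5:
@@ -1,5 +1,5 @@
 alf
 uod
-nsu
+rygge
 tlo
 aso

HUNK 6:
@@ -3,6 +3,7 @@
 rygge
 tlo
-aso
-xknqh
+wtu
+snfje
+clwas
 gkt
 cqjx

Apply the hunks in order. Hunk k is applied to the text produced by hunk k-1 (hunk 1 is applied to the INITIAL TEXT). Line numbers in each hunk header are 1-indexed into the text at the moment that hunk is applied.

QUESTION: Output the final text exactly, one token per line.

Answer: alf
uod
rygge
tlo
wtu
snfje
clwas
gkt
cqjx
fdu
eny
mjgai
xadr

Derivation:
Hunk 1: at line 5 remove [sbb,mjz] add [nblu,ozch,lmp] -> 12 lines: alf uod nsu tlo aso nblu ozch lmp fdu eny mjgai xadr
Hunk 2: at line 5 remove [nblu,ozch,lmp] add [xknqh,qhh,jvay] -> 12 lines: alf uod nsu tlo aso xknqh qhh jvay fdu eny mjgai xadr
Hunk 3: at line 5 remove [qhh] add [gkt] -> 12 lines: alf uod nsu tlo aso xknqh gkt jvay fdu eny mjgai xadr
Hunk 4: at line 6 remove [jvay] add [cqjx] -> 12 lines: alf uod nsu tlo aso xknqh gkt cqjx fdu eny mjgai xadr
Hunk 5: at line 1 remove [nsu] add [rygge] -> 12 lines: alf uod rygge tlo aso xknqh gkt cqjx fdu eny mjgai xadr
Hunk 6: at line 3 remove [aso,xknqh] add [wtu,snfje,clwas] -> 13 lines: alf uod rygge tlo wtu snfje clwas gkt cqjx fdu eny mjgai xadr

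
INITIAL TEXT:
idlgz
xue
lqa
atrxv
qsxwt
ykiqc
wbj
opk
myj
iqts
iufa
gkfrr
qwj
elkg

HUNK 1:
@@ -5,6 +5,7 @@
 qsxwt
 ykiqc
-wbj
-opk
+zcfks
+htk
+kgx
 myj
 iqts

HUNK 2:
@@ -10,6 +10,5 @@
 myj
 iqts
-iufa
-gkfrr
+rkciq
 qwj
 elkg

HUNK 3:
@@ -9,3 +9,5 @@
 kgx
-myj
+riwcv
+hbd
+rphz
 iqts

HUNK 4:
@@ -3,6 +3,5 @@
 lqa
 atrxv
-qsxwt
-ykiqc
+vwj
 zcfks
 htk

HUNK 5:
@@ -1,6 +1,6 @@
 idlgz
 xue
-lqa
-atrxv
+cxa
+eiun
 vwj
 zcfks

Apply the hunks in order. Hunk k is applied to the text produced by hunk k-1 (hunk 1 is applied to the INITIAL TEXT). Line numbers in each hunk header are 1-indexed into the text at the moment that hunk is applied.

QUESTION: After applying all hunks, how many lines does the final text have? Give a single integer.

Answer: 15

Derivation:
Hunk 1: at line 5 remove [wbj,opk] add [zcfks,htk,kgx] -> 15 lines: idlgz xue lqa atrxv qsxwt ykiqc zcfks htk kgx myj iqts iufa gkfrr qwj elkg
Hunk 2: at line 10 remove [iufa,gkfrr] add [rkciq] -> 14 lines: idlgz xue lqa atrxv qsxwt ykiqc zcfks htk kgx myj iqts rkciq qwj elkg
Hunk 3: at line 9 remove [myj] add [riwcv,hbd,rphz] -> 16 lines: idlgz xue lqa atrxv qsxwt ykiqc zcfks htk kgx riwcv hbd rphz iqts rkciq qwj elkg
Hunk 4: at line 3 remove [qsxwt,ykiqc] add [vwj] -> 15 lines: idlgz xue lqa atrxv vwj zcfks htk kgx riwcv hbd rphz iqts rkciq qwj elkg
Hunk 5: at line 1 remove [lqa,atrxv] add [cxa,eiun] -> 15 lines: idlgz xue cxa eiun vwj zcfks htk kgx riwcv hbd rphz iqts rkciq qwj elkg
Final line count: 15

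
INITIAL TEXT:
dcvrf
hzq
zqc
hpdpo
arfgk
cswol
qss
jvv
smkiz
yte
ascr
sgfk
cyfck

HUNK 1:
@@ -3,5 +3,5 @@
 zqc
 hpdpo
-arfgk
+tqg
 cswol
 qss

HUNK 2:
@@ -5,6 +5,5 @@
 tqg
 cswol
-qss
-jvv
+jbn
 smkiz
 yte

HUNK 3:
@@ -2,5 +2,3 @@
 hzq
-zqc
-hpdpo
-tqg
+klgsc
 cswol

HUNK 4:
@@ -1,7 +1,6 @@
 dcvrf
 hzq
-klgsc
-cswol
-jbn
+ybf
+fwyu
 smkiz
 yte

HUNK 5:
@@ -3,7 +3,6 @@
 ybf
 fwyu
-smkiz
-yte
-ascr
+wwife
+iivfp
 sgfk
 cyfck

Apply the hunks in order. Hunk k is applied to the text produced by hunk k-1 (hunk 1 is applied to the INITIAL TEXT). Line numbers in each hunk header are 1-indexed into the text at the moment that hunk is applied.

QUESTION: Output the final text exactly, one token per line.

Answer: dcvrf
hzq
ybf
fwyu
wwife
iivfp
sgfk
cyfck

Derivation:
Hunk 1: at line 3 remove [arfgk] add [tqg] -> 13 lines: dcvrf hzq zqc hpdpo tqg cswol qss jvv smkiz yte ascr sgfk cyfck
Hunk 2: at line 5 remove [qss,jvv] add [jbn] -> 12 lines: dcvrf hzq zqc hpdpo tqg cswol jbn smkiz yte ascr sgfk cyfck
Hunk 3: at line 2 remove [zqc,hpdpo,tqg] add [klgsc] -> 10 lines: dcvrf hzq klgsc cswol jbn smkiz yte ascr sgfk cyfck
Hunk 4: at line 1 remove [klgsc,cswol,jbn] add [ybf,fwyu] -> 9 lines: dcvrf hzq ybf fwyu smkiz yte ascr sgfk cyfck
Hunk 5: at line 3 remove [smkiz,yte,ascr] add [wwife,iivfp] -> 8 lines: dcvrf hzq ybf fwyu wwife iivfp sgfk cyfck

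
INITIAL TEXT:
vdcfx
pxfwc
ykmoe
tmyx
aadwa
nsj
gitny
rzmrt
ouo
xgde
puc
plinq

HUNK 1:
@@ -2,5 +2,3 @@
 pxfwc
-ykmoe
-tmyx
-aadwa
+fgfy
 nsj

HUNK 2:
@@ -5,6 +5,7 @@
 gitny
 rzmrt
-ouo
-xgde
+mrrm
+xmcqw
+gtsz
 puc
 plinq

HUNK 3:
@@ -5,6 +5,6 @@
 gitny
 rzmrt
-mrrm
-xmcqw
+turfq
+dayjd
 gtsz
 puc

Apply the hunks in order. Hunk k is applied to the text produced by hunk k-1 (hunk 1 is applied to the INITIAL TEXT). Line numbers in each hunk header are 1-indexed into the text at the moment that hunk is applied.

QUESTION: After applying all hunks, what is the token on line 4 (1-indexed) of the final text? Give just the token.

Answer: nsj

Derivation:
Hunk 1: at line 2 remove [ykmoe,tmyx,aadwa] add [fgfy] -> 10 lines: vdcfx pxfwc fgfy nsj gitny rzmrt ouo xgde puc plinq
Hunk 2: at line 5 remove [ouo,xgde] add [mrrm,xmcqw,gtsz] -> 11 lines: vdcfx pxfwc fgfy nsj gitny rzmrt mrrm xmcqw gtsz puc plinq
Hunk 3: at line 5 remove [mrrm,xmcqw] add [turfq,dayjd] -> 11 lines: vdcfx pxfwc fgfy nsj gitny rzmrt turfq dayjd gtsz puc plinq
Final line 4: nsj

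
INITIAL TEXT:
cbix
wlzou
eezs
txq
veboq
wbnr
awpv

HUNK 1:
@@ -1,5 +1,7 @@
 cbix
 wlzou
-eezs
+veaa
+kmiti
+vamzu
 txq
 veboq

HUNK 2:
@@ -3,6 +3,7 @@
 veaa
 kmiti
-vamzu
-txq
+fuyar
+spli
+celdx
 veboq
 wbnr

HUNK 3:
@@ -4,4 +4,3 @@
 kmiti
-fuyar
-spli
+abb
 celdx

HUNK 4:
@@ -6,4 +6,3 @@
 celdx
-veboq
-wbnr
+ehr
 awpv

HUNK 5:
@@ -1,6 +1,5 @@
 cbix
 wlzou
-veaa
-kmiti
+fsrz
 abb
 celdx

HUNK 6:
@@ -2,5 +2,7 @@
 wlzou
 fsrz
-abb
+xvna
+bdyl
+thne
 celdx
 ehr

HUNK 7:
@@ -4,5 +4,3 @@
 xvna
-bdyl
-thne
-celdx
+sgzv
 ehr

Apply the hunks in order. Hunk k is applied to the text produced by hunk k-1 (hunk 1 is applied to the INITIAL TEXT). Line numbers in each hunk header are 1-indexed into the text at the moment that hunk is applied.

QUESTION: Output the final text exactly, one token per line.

Hunk 1: at line 1 remove [eezs] add [veaa,kmiti,vamzu] -> 9 lines: cbix wlzou veaa kmiti vamzu txq veboq wbnr awpv
Hunk 2: at line 3 remove [vamzu,txq] add [fuyar,spli,celdx] -> 10 lines: cbix wlzou veaa kmiti fuyar spli celdx veboq wbnr awpv
Hunk 3: at line 4 remove [fuyar,spli] add [abb] -> 9 lines: cbix wlzou veaa kmiti abb celdx veboq wbnr awpv
Hunk 4: at line 6 remove [veboq,wbnr] add [ehr] -> 8 lines: cbix wlzou veaa kmiti abb celdx ehr awpv
Hunk 5: at line 1 remove [veaa,kmiti] add [fsrz] -> 7 lines: cbix wlzou fsrz abb celdx ehr awpv
Hunk 6: at line 2 remove [abb] add [xvna,bdyl,thne] -> 9 lines: cbix wlzou fsrz xvna bdyl thne celdx ehr awpv
Hunk 7: at line 4 remove [bdyl,thne,celdx] add [sgzv] -> 7 lines: cbix wlzou fsrz xvna sgzv ehr awpv

Answer: cbix
wlzou
fsrz
xvna
sgzv
ehr
awpv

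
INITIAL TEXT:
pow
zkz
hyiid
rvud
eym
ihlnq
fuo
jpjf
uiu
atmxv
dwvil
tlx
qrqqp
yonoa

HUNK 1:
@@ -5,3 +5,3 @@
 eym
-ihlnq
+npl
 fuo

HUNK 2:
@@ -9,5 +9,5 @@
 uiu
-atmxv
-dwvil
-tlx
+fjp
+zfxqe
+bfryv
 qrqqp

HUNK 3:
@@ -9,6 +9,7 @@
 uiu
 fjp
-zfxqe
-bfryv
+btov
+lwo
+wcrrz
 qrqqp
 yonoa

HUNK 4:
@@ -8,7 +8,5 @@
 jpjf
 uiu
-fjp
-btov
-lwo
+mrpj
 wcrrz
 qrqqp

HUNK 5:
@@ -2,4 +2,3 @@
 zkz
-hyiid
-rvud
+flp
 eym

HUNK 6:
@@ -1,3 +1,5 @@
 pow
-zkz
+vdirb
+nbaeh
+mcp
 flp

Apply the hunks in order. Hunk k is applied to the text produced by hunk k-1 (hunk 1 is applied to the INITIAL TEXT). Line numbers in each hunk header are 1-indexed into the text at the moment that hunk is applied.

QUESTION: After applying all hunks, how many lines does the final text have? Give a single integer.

Answer: 14

Derivation:
Hunk 1: at line 5 remove [ihlnq] add [npl] -> 14 lines: pow zkz hyiid rvud eym npl fuo jpjf uiu atmxv dwvil tlx qrqqp yonoa
Hunk 2: at line 9 remove [atmxv,dwvil,tlx] add [fjp,zfxqe,bfryv] -> 14 lines: pow zkz hyiid rvud eym npl fuo jpjf uiu fjp zfxqe bfryv qrqqp yonoa
Hunk 3: at line 9 remove [zfxqe,bfryv] add [btov,lwo,wcrrz] -> 15 lines: pow zkz hyiid rvud eym npl fuo jpjf uiu fjp btov lwo wcrrz qrqqp yonoa
Hunk 4: at line 8 remove [fjp,btov,lwo] add [mrpj] -> 13 lines: pow zkz hyiid rvud eym npl fuo jpjf uiu mrpj wcrrz qrqqp yonoa
Hunk 5: at line 2 remove [hyiid,rvud] add [flp] -> 12 lines: pow zkz flp eym npl fuo jpjf uiu mrpj wcrrz qrqqp yonoa
Hunk 6: at line 1 remove [zkz] add [vdirb,nbaeh,mcp] -> 14 lines: pow vdirb nbaeh mcp flp eym npl fuo jpjf uiu mrpj wcrrz qrqqp yonoa
Final line count: 14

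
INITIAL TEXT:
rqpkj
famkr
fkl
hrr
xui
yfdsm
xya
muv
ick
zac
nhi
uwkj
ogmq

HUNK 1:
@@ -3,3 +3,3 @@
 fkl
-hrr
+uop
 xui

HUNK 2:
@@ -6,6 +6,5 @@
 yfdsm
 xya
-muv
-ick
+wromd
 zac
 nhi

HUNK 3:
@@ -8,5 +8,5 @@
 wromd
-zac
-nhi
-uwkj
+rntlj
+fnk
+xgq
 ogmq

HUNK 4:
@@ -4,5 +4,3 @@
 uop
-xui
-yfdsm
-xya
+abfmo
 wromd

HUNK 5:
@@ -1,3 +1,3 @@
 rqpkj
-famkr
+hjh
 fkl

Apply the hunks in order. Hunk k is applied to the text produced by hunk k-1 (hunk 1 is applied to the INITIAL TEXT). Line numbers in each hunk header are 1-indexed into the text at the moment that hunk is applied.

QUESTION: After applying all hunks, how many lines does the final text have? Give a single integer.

Hunk 1: at line 3 remove [hrr] add [uop] -> 13 lines: rqpkj famkr fkl uop xui yfdsm xya muv ick zac nhi uwkj ogmq
Hunk 2: at line 6 remove [muv,ick] add [wromd] -> 12 lines: rqpkj famkr fkl uop xui yfdsm xya wromd zac nhi uwkj ogmq
Hunk 3: at line 8 remove [zac,nhi,uwkj] add [rntlj,fnk,xgq] -> 12 lines: rqpkj famkr fkl uop xui yfdsm xya wromd rntlj fnk xgq ogmq
Hunk 4: at line 4 remove [xui,yfdsm,xya] add [abfmo] -> 10 lines: rqpkj famkr fkl uop abfmo wromd rntlj fnk xgq ogmq
Hunk 5: at line 1 remove [famkr] add [hjh] -> 10 lines: rqpkj hjh fkl uop abfmo wromd rntlj fnk xgq ogmq
Final line count: 10

Answer: 10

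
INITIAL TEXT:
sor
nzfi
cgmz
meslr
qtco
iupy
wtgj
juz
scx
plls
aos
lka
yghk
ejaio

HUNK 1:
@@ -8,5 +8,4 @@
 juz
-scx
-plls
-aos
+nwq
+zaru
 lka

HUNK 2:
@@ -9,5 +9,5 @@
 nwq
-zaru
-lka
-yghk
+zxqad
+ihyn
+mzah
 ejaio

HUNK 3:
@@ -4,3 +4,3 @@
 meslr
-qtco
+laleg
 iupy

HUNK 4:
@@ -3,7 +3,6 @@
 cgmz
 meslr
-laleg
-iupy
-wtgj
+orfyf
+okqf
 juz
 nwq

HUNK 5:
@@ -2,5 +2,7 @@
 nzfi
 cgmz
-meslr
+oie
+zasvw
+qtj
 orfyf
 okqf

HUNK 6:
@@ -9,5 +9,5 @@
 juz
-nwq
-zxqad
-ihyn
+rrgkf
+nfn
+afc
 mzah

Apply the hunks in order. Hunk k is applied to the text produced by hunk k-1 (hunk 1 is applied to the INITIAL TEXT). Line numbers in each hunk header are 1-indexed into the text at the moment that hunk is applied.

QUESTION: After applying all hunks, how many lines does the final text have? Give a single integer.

Hunk 1: at line 8 remove [scx,plls,aos] add [nwq,zaru] -> 13 lines: sor nzfi cgmz meslr qtco iupy wtgj juz nwq zaru lka yghk ejaio
Hunk 2: at line 9 remove [zaru,lka,yghk] add [zxqad,ihyn,mzah] -> 13 lines: sor nzfi cgmz meslr qtco iupy wtgj juz nwq zxqad ihyn mzah ejaio
Hunk 3: at line 4 remove [qtco] add [laleg] -> 13 lines: sor nzfi cgmz meslr laleg iupy wtgj juz nwq zxqad ihyn mzah ejaio
Hunk 4: at line 3 remove [laleg,iupy,wtgj] add [orfyf,okqf] -> 12 lines: sor nzfi cgmz meslr orfyf okqf juz nwq zxqad ihyn mzah ejaio
Hunk 5: at line 2 remove [meslr] add [oie,zasvw,qtj] -> 14 lines: sor nzfi cgmz oie zasvw qtj orfyf okqf juz nwq zxqad ihyn mzah ejaio
Hunk 6: at line 9 remove [nwq,zxqad,ihyn] add [rrgkf,nfn,afc] -> 14 lines: sor nzfi cgmz oie zasvw qtj orfyf okqf juz rrgkf nfn afc mzah ejaio
Final line count: 14

Answer: 14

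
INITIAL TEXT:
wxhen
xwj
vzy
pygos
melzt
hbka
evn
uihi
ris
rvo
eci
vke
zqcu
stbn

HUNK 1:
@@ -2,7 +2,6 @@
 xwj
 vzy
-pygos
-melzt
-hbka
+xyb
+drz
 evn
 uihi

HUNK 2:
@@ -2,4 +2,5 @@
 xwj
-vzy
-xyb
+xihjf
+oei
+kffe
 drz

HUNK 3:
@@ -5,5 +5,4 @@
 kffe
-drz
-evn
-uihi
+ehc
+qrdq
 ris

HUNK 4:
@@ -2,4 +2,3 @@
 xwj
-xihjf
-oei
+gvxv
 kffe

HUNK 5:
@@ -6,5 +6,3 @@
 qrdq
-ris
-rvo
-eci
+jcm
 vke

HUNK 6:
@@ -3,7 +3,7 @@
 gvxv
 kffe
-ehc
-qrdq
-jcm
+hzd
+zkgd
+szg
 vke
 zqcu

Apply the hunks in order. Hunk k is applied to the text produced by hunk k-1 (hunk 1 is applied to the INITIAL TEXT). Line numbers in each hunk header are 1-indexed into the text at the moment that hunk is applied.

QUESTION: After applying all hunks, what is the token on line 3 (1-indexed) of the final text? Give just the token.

Hunk 1: at line 2 remove [pygos,melzt,hbka] add [xyb,drz] -> 13 lines: wxhen xwj vzy xyb drz evn uihi ris rvo eci vke zqcu stbn
Hunk 2: at line 2 remove [vzy,xyb] add [xihjf,oei,kffe] -> 14 lines: wxhen xwj xihjf oei kffe drz evn uihi ris rvo eci vke zqcu stbn
Hunk 3: at line 5 remove [drz,evn,uihi] add [ehc,qrdq] -> 13 lines: wxhen xwj xihjf oei kffe ehc qrdq ris rvo eci vke zqcu stbn
Hunk 4: at line 2 remove [xihjf,oei] add [gvxv] -> 12 lines: wxhen xwj gvxv kffe ehc qrdq ris rvo eci vke zqcu stbn
Hunk 5: at line 6 remove [ris,rvo,eci] add [jcm] -> 10 lines: wxhen xwj gvxv kffe ehc qrdq jcm vke zqcu stbn
Hunk 6: at line 3 remove [ehc,qrdq,jcm] add [hzd,zkgd,szg] -> 10 lines: wxhen xwj gvxv kffe hzd zkgd szg vke zqcu stbn
Final line 3: gvxv

Answer: gvxv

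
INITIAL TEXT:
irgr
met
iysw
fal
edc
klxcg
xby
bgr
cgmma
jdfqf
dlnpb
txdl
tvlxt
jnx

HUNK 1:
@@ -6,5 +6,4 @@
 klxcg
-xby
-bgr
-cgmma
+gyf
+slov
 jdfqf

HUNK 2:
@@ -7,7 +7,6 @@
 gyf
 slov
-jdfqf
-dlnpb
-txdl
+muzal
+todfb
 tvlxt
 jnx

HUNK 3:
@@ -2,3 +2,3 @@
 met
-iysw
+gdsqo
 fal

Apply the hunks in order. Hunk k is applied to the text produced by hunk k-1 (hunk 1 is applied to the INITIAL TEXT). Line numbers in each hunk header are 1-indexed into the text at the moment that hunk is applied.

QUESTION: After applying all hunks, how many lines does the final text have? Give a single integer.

Answer: 12

Derivation:
Hunk 1: at line 6 remove [xby,bgr,cgmma] add [gyf,slov] -> 13 lines: irgr met iysw fal edc klxcg gyf slov jdfqf dlnpb txdl tvlxt jnx
Hunk 2: at line 7 remove [jdfqf,dlnpb,txdl] add [muzal,todfb] -> 12 lines: irgr met iysw fal edc klxcg gyf slov muzal todfb tvlxt jnx
Hunk 3: at line 2 remove [iysw] add [gdsqo] -> 12 lines: irgr met gdsqo fal edc klxcg gyf slov muzal todfb tvlxt jnx
Final line count: 12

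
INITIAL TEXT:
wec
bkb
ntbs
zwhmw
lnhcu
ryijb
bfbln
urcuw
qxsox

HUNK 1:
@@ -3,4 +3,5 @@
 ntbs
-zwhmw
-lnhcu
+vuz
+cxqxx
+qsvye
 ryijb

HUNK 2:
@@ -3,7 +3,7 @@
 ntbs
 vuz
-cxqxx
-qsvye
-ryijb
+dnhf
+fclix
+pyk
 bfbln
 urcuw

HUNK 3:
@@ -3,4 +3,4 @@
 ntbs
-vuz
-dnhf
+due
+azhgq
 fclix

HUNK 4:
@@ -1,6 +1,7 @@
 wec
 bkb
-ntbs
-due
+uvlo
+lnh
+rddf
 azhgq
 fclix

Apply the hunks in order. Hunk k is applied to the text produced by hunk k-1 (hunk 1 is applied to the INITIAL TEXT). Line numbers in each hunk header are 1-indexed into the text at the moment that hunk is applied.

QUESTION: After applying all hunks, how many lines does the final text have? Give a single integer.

Answer: 11

Derivation:
Hunk 1: at line 3 remove [zwhmw,lnhcu] add [vuz,cxqxx,qsvye] -> 10 lines: wec bkb ntbs vuz cxqxx qsvye ryijb bfbln urcuw qxsox
Hunk 2: at line 3 remove [cxqxx,qsvye,ryijb] add [dnhf,fclix,pyk] -> 10 lines: wec bkb ntbs vuz dnhf fclix pyk bfbln urcuw qxsox
Hunk 3: at line 3 remove [vuz,dnhf] add [due,azhgq] -> 10 lines: wec bkb ntbs due azhgq fclix pyk bfbln urcuw qxsox
Hunk 4: at line 1 remove [ntbs,due] add [uvlo,lnh,rddf] -> 11 lines: wec bkb uvlo lnh rddf azhgq fclix pyk bfbln urcuw qxsox
Final line count: 11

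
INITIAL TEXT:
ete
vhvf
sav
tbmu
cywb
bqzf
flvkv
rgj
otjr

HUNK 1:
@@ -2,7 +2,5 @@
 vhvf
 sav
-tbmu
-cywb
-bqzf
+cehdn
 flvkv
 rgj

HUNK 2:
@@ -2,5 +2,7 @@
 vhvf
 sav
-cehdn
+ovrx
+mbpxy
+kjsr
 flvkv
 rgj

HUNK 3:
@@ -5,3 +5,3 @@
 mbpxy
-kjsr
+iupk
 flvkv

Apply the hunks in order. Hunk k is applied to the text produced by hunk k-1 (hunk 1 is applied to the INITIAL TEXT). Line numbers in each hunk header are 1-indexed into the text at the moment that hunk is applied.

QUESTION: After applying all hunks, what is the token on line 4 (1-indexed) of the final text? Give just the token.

Hunk 1: at line 2 remove [tbmu,cywb,bqzf] add [cehdn] -> 7 lines: ete vhvf sav cehdn flvkv rgj otjr
Hunk 2: at line 2 remove [cehdn] add [ovrx,mbpxy,kjsr] -> 9 lines: ete vhvf sav ovrx mbpxy kjsr flvkv rgj otjr
Hunk 3: at line 5 remove [kjsr] add [iupk] -> 9 lines: ete vhvf sav ovrx mbpxy iupk flvkv rgj otjr
Final line 4: ovrx

Answer: ovrx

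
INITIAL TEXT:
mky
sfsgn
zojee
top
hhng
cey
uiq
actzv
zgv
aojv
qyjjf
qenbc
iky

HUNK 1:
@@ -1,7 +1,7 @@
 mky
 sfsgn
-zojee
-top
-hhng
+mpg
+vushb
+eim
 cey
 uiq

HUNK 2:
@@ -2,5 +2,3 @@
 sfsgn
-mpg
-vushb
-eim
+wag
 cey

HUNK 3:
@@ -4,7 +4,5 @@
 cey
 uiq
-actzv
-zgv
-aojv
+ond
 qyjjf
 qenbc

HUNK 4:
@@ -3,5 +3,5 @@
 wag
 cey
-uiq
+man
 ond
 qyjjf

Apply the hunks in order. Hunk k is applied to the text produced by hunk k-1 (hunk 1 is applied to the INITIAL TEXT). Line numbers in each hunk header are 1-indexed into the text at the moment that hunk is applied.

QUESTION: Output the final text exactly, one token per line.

Hunk 1: at line 1 remove [zojee,top,hhng] add [mpg,vushb,eim] -> 13 lines: mky sfsgn mpg vushb eim cey uiq actzv zgv aojv qyjjf qenbc iky
Hunk 2: at line 2 remove [mpg,vushb,eim] add [wag] -> 11 lines: mky sfsgn wag cey uiq actzv zgv aojv qyjjf qenbc iky
Hunk 3: at line 4 remove [actzv,zgv,aojv] add [ond] -> 9 lines: mky sfsgn wag cey uiq ond qyjjf qenbc iky
Hunk 4: at line 3 remove [uiq] add [man] -> 9 lines: mky sfsgn wag cey man ond qyjjf qenbc iky

Answer: mky
sfsgn
wag
cey
man
ond
qyjjf
qenbc
iky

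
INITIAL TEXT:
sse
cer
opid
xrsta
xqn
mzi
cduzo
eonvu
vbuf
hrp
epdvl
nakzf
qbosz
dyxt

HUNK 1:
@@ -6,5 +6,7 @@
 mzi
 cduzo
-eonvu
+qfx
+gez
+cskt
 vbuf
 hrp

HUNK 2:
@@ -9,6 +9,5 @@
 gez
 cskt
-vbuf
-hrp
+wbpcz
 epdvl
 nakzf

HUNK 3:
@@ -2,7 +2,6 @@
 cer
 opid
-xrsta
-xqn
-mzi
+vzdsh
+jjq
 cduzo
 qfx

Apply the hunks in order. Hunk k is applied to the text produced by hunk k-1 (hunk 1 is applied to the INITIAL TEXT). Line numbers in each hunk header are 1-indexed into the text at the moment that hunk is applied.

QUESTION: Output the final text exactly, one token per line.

Answer: sse
cer
opid
vzdsh
jjq
cduzo
qfx
gez
cskt
wbpcz
epdvl
nakzf
qbosz
dyxt

Derivation:
Hunk 1: at line 6 remove [eonvu] add [qfx,gez,cskt] -> 16 lines: sse cer opid xrsta xqn mzi cduzo qfx gez cskt vbuf hrp epdvl nakzf qbosz dyxt
Hunk 2: at line 9 remove [vbuf,hrp] add [wbpcz] -> 15 lines: sse cer opid xrsta xqn mzi cduzo qfx gez cskt wbpcz epdvl nakzf qbosz dyxt
Hunk 3: at line 2 remove [xrsta,xqn,mzi] add [vzdsh,jjq] -> 14 lines: sse cer opid vzdsh jjq cduzo qfx gez cskt wbpcz epdvl nakzf qbosz dyxt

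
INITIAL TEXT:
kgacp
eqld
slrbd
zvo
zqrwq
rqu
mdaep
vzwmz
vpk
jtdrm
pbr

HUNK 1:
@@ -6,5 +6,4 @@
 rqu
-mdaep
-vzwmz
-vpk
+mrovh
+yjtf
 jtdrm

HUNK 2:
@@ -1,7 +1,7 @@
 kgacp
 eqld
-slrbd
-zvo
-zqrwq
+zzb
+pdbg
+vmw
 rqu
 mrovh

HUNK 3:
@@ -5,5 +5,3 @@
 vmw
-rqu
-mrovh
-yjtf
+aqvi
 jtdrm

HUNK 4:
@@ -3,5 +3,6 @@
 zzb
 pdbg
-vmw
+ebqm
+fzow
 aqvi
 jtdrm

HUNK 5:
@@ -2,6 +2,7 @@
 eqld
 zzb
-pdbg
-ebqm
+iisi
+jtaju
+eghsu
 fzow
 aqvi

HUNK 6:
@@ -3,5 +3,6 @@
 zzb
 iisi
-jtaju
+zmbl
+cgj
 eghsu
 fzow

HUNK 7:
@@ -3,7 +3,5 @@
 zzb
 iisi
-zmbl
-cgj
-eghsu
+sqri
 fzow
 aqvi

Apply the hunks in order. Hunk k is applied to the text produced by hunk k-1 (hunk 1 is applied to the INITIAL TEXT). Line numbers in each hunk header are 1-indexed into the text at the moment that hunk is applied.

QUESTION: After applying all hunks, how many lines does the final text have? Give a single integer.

Answer: 9

Derivation:
Hunk 1: at line 6 remove [mdaep,vzwmz,vpk] add [mrovh,yjtf] -> 10 lines: kgacp eqld slrbd zvo zqrwq rqu mrovh yjtf jtdrm pbr
Hunk 2: at line 1 remove [slrbd,zvo,zqrwq] add [zzb,pdbg,vmw] -> 10 lines: kgacp eqld zzb pdbg vmw rqu mrovh yjtf jtdrm pbr
Hunk 3: at line 5 remove [rqu,mrovh,yjtf] add [aqvi] -> 8 lines: kgacp eqld zzb pdbg vmw aqvi jtdrm pbr
Hunk 4: at line 3 remove [vmw] add [ebqm,fzow] -> 9 lines: kgacp eqld zzb pdbg ebqm fzow aqvi jtdrm pbr
Hunk 5: at line 2 remove [pdbg,ebqm] add [iisi,jtaju,eghsu] -> 10 lines: kgacp eqld zzb iisi jtaju eghsu fzow aqvi jtdrm pbr
Hunk 6: at line 3 remove [jtaju] add [zmbl,cgj] -> 11 lines: kgacp eqld zzb iisi zmbl cgj eghsu fzow aqvi jtdrm pbr
Hunk 7: at line 3 remove [zmbl,cgj,eghsu] add [sqri] -> 9 lines: kgacp eqld zzb iisi sqri fzow aqvi jtdrm pbr
Final line count: 9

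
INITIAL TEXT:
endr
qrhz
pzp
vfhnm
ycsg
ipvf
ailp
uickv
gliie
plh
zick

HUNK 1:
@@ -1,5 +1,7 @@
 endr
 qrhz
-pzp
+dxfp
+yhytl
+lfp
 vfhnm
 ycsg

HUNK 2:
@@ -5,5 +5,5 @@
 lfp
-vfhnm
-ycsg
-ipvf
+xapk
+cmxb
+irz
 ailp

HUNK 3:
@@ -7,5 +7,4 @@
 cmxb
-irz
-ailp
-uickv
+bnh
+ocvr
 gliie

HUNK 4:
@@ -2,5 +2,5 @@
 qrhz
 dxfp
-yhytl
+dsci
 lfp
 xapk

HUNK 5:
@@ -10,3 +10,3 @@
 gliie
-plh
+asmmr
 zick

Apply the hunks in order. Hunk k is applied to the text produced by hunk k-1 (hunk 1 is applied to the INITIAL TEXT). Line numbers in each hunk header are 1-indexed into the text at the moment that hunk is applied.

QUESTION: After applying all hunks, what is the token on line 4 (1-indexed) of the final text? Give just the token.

Hunk 1: at line 1 remove [pzp] add [dxfp,yhytl,lfp] -> 13 lines: endr qrhz dxfp yhytl lfp vfhnm ycsg ipvf ailp uickv gliie plh zick
Hunk 2: at line 5 remove [vfhnm,ycsg,ipvf] add [xapk,cmxb,irz] -> 13 lines: endr qrhz dxfp yhytl lfp xapk cmxb irz ailp uickv gliie plh zick
Hunk 3: at line 7 remove [irz,ailp,uickv] add [bnh,ocvr] -> 12 lines: endr qrhz dxfp yhytl lfp xapk cmxb bnh ocvr gliie plh zick
Hunk 4: at line 2 remove [yhytl] add [dsci] -> 12 lines: endr qrhz dxfp dsci lfp xapk cmxb bnh ocvr gliie plh zick
Hunk 5: at line 10 remove [plh] add [asmmr] -> 12 lines: endr qrhz dxfp dsci lfp xapk cmxb bnh ocvr gliie asmmr zick
Final line 4: dsci

Answer: dsci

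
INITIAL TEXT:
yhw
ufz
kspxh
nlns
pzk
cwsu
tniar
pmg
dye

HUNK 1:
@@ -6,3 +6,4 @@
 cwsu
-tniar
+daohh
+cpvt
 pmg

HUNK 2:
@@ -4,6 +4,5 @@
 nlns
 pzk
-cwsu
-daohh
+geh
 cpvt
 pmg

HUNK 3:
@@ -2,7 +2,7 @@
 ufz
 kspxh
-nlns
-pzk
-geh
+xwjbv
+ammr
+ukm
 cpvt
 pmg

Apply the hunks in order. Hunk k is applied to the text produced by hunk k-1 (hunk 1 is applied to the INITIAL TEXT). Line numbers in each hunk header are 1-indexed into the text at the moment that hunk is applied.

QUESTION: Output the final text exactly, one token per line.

Answer: yhw
ufz
kspxh
xwjbv
ammr
ukm
cpvt
pmg
dye

Derivation:
Hunk 1: at line 6 remove [tniar] add [daohh,cpvt] -> 10 lines: yhw ufz kspxh nlns pzk cwsu daohh cpvt pmg dye
Hunk 2: at line 4 remove [cwsu,daohh] add [geh] -> 9 lines: yhw ufz kspxh nlns pzk geh cpvt pmg dye
Hunk 3: at line 2 remove [nlns,pzk,geh] add [xwjbv,ammr,ukm] -> 9 lines: yhw ufz kspxh xwjbv ammr ukm cpvt pmg dye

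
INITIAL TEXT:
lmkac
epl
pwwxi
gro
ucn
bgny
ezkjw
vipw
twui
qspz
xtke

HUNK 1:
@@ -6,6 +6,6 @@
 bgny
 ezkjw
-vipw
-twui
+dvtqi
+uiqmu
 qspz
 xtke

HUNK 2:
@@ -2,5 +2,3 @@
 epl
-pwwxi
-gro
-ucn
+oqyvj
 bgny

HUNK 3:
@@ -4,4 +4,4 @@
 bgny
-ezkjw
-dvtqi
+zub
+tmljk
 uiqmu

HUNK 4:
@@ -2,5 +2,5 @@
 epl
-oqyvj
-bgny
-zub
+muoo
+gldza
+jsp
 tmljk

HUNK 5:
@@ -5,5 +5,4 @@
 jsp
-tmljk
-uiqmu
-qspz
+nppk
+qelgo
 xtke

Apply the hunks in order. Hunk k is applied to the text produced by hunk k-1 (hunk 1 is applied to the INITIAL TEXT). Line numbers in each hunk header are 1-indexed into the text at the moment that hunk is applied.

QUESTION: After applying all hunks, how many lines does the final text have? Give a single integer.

Answer: 8

Derivation:
Hunk 1: at line 6 remove [vipw,twui] add [dvtqi,uiqmu] -> 11 lines: lmkac epl pwwxi gro ucn bgny ezkjw dvtqi uiqmu qspz xtke
Hunk 2: at line 2 remove [pwwxi,gro,ucn] add [oqyvj] -> 9 lines: lmkac epl oqyvj bgny ezkjw dvtqi uiqmu qspz xtke
Hunk 3: at line 4 remove [ezkjw,dvtqi] add [zub,tmljk] -> 9 lines: lmkac epl oqyvj bgny zub tmljk uiqmu qspz xtke
Hunk 4: at line 2 remove [oqyvj,bgny,zub] add [muoo,gldza,jsp] -> 9 lines: lmkac epl muoo gldza jsp tmljk uiqmu qspz xtke
Hunk 5: at line 5 remove [tmljk,uiqmu,qspz] add [nppk,qelgo] -> 8 lines: lmkac epl muoo gldza jsp nppk qelgo xtke
Final line count: 8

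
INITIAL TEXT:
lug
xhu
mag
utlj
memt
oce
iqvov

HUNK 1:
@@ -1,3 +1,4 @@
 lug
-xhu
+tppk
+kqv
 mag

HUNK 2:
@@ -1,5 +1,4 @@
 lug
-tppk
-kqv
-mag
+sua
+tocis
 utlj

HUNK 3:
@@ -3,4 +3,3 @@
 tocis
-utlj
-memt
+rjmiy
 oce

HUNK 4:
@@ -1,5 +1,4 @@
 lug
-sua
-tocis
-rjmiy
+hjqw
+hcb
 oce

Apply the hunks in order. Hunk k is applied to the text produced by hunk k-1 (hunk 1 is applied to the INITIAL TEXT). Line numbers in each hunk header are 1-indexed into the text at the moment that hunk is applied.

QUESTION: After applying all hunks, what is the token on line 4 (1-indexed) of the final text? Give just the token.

Hunk 1: at line 1 remove [xhu] add [tppk,kqv] -> 8 lines: lug tppk kqv mag utlj memt oce iqvov
Hunk 2: at line 1 remove [tppk,kqv,mag] add [sua,tocis] -> 7 lines: lug sua tocis utlj memt oce iqvov
Hunk 3: at line 3 remove [utlj,memt] add [rjmiy] -> 6 lines: lug sua tocis rjmiy oce iqvov
Hunk 4: at line 1 remove [sua,tocis,rjmiy] add [hjqw,hcb] -> 5 lines: lug hjqw hcb oce iqvov
Final line 4: oce

Answer: oce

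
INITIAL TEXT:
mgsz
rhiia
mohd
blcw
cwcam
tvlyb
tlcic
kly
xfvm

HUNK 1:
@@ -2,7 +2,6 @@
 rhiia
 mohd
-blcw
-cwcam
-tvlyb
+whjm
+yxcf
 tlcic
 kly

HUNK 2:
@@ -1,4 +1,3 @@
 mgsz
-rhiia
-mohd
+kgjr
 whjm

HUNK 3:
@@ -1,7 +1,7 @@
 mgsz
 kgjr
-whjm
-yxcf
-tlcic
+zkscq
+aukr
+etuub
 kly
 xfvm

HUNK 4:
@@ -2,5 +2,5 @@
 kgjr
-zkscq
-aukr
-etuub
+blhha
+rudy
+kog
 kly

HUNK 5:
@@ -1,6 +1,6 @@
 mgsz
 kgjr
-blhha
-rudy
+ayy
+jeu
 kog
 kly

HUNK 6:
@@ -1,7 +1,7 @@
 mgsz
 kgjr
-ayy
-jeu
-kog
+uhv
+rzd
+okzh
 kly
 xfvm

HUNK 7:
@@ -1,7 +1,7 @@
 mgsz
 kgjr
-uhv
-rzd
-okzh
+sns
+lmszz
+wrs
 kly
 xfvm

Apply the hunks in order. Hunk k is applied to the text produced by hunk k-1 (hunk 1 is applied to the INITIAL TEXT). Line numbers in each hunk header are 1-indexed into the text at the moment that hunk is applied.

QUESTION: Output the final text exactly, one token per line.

Hunk 1: at line 2 remove [blcw,cwcam,tvlyb] add [whjm,yxcf] -> 8 lines: mgsz rhiia mohd whjm yxcf tlcic kly xfvm
Hunk 2: at line 1 remove [rhiia,mohd] add [kgjr] -> 7 lines: mgsz kgjr whjm yxcf tlcic kly xfvm
Hunk 3: at line 1 remove [whjm,yxcf,tlcic] add [zkscq,aukr,etuub] -> 7 lines: mgsz kgjr zkscq aukr etuub kly xfvm
Hunk 4: at line 2 remove [zkscq,aukr,etuub] add [blhha,rudy,kog] -> 7 lines: mgsz kgjr blhha rudy kog kly xfvm
Hunk 5: at line 1 remove [blhha,rudy] add [ayy,jeu] -> 7 lines: mgsz kgjr ayy jeu kog kly xfvm
Hunk 6: at line 1 remove [ayy,jeu,kog] add [uhv,rzd,okzh] -> 7 lines: mgsz kgjr uhv rzd okzh kly xfvm
Hunk 7: at line 1 remove [uhv,rzd,okzh] add [sns,lmszz,wrs] -> 7 lines: mgsz kgjr sns lmszz wrs kly xfvm

Answer: mgsz
kgjr
sns
lmszz
wrs
kly
xfvm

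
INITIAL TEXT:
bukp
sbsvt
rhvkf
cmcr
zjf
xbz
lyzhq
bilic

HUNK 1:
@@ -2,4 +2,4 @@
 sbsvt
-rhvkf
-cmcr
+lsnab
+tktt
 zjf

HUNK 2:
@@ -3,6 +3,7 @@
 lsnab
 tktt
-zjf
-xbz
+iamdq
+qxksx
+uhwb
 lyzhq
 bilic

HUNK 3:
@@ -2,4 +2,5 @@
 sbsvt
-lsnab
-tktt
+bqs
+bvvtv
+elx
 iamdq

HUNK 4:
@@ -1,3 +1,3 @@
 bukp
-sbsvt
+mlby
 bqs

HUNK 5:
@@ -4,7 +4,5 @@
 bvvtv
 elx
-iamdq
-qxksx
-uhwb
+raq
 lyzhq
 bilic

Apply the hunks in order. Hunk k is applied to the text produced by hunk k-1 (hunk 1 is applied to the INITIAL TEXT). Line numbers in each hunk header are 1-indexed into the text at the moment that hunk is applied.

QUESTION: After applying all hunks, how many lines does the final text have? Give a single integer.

Hunk 1: at line 2 remove [rhvkf,cmcr] add [lsnab,tktt] -> 8 lines: bukp sbsvt lsnab tktt zjf xbz lyzhq bilic
Hunk 2: at line 3 remove [zjf,xbz] add [iamdq,qxksx,uhwb] -> 9 lines: bukp sbsvt lsnab tktt iamdq qxksx uhwb lyzhq bilic
Hunk 3: at line 2 remove [lsnab,tktt] add [bqs,bvvtv,elx] -> 10 lines: bukp sbsvt bqs bvvtv elx iamdq qxksx uhwb lyzhq bilic
Hunk 4: at line 1 remove [sbsvt] add [mlby] -> 10 lines: bukp mlby bqs bvvtv elx iamdq qxksx uhwb lyzhq bilic
Hunk 5: at line 4 remove [iamdq,qxksx,uhwb] add [raq] -> 8 lines: bukp mlby bqs bvvtv elx raq lyzhq bilic
Final line count: 8

Answer: 8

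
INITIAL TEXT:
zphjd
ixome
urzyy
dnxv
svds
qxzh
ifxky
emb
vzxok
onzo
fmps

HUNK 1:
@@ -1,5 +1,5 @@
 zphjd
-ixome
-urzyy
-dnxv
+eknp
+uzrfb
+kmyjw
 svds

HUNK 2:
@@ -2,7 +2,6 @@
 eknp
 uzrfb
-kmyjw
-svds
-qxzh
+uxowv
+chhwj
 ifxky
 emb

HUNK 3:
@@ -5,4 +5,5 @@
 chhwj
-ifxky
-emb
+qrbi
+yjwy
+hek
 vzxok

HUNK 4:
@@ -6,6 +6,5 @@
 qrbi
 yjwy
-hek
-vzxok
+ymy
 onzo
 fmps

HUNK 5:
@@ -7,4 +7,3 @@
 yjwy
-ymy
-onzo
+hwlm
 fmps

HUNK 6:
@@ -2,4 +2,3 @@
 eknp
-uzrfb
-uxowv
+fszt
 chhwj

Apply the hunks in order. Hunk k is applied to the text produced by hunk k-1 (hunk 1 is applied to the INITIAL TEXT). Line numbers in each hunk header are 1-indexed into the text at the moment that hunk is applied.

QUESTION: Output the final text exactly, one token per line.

Hunk 1: at line 1 remove [ixome,urzyy,dnxv] add [eknp,uzrfb,kmyjw] -> 11 lines: zphjd eknp uzrfb kmyjw svds qxzh ifxky emb vzxok onzo fmps
Hunk 2: at line 2 remove [kmyjw,svds,qxzh] add [uxowv,chhwj] -> 10 lines: zphjd eknp uzrfb uxowv chhwj ifxky emb vzxok onzo fmps
Hunk 3: at line 5 remove [ifxky,emb] add [qrbi,yjwy,hek] -> 11 lines: zphjd eknp uzrfb uxowv chhwj qrbi yjwy hek vzxok onzo fmps
Hunk 4: at line 6 remove [hek,vzxok] add [ymy] -> 10 lines: zphjd eknp uzrfb uxowv chhwj qrbi yjwy ymy onzo fmps
Hunk 5: at line 7 remove [ymy,onzo] add [hwlm] -> 9 lines: zphjd eknp uzrfb uxowv chhwj qrbi yjwy hwlm fmps
Hunk 6: at line 2 remove [uzrfb,uxowv] add [fszt] -> 8 lines: zphjd eknp fszt chhwj qrbi yjwy hwlm fmps

Answer: zphjd
eknp
fszt
chhwj
qrbi
yjwy
hwlm
fmps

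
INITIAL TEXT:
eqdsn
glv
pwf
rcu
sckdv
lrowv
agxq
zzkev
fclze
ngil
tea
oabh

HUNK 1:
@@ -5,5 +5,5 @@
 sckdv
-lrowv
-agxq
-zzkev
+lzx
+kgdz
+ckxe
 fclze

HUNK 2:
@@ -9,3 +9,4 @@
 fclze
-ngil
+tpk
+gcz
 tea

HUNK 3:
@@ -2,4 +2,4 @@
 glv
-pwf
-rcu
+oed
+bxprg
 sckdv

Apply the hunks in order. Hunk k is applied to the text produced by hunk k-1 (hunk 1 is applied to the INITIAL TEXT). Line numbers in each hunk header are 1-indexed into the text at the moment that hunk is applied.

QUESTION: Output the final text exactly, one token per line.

Hunk 1: at line 5 remove [lrowv,agxq,zzkev] add [lzx,kgdz,ckxe] -> 12 lines: eqdsn glv pwf rcu sckdv lzx kgdz ckxe fclze ngil tea oabh
Hunk 2: at line 9 remove [ngil] add [tpk,gcz] -> 13 lines: eqdsn glv pwf rcu sckdv lzx kgdz ckxe fclze tpk gcz tea oabh
Hunk 3: at line 2 remove [pwf,rcu] add [oed,bxprg] -> 13 lines: eqdsn glv oed bxprg sckdv lzx kgdz ckxe fclze tpk gcz tea oabh

Answer: eqdsn
glv
oed
bxprg
sckdv
lzx
kgdz
ckxe
fclze
tpk
gcz
tea
oabh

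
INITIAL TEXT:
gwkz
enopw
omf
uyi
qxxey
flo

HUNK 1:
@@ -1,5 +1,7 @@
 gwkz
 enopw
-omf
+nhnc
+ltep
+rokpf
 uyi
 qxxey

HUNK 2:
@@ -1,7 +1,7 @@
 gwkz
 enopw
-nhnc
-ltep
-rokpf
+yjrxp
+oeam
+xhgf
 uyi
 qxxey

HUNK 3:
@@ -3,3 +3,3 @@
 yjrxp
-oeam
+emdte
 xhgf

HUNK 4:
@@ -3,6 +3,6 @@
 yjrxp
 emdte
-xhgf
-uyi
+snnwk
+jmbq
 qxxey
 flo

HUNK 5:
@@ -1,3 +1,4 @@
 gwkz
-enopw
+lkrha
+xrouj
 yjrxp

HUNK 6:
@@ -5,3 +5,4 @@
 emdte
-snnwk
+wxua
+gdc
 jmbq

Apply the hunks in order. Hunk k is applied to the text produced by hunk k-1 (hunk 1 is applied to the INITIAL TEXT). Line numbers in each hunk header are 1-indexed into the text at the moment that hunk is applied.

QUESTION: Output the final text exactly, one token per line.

Hunk 1: at line 1 remove [omf] add [nhnc,ltep,rokpf] -> 8 lines: gwkz enopw nhnc ltep rokpf uyi qxxey flo
Hunk 2: at line 1 remove [nhnc,ltep,rokpf] add [yjrxp,oeam,xhgf] -> 8 lines: gwkz enopw yjrxp oeam xhgf uyi qxxey flo
Hunk 3: at line 3 remove [oeam] add [emdte] -> 8 lines: gwkz enopw yjrxp emdte xhgf uyi qxxey flo
Hunk 4: at line 3 remove [xhgf,uyi] add [snnwk,jmbq] -> 8 lines: gwkz enopw yjrxp emdte snnwk jmbq qxxey flo
Hunk 5: at line 1 remove [enopw] add [lkrha,xrouj] -> 9 lines: gwkz lkrha xrouj yjrxp emdte snnwk jmbq qxxey flo
Hunk 6: at line 5 remove [snnwk] add [wxua,gdc] -> 10 lines: gwkz lkrha xrouj yjrxp emdte wxua gdc jmbq qxxey flo

Answer: gwkz
lkrha
xrouj
yjrxp
emdte
wxua
gdc
jmbq
qxxey
flo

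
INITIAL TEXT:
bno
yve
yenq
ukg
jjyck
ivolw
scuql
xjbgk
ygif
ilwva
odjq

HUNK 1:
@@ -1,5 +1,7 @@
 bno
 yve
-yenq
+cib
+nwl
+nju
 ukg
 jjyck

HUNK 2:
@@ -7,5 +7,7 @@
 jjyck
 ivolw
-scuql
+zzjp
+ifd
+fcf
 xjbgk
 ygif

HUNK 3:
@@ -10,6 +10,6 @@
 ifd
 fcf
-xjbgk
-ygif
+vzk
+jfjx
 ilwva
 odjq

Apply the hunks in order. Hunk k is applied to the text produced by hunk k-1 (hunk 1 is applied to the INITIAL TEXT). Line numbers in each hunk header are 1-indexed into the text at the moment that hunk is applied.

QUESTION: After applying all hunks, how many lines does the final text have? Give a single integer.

Answer: 15

Derivation:
Hunk 1: at line 1 remove [yenq] add [cib,nwl,nju] -> 13 lines: bno yve cib nwl nju ukg jjyck ivolw scuql xjbgk ygif ilwva odjq
Hunk 2: at line 7 remove [scuql] add [zzjp,ifd,fcf] -> 15 lines: bno yve cib nwl nju ukg jjyck ivolw zzjp ifd fcf xjbgk ygif ilwva odjq
Hunk 3: at line 10 remove [xjbgk,ygif] add [vzk,jfjx] -> 15 lines: bno yve cib nwl nju ukg jjyck ivolw zzjp ifd fcf vzk jfjx ilwva odjq
Final line count: 15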